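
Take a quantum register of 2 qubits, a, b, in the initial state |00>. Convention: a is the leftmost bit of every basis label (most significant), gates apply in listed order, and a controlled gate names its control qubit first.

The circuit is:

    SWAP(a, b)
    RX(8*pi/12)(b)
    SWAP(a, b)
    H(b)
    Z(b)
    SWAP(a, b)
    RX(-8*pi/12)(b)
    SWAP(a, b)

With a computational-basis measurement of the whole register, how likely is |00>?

Outcome |00> occurs with probability 1/2.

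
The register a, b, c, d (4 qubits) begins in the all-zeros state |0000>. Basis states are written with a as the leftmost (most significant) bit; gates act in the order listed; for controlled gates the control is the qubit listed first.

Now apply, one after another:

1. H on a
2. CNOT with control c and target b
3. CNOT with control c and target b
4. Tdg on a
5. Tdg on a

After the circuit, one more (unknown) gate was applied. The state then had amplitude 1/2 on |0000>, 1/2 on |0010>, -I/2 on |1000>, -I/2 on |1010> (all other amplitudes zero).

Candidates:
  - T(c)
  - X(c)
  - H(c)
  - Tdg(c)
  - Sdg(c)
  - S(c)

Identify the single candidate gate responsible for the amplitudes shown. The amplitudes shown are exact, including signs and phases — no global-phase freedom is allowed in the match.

It was H(c) that produced the state shown. Key observation: steps 2-3 multiply out to the identity, so the circuit reduces to the remaining gates.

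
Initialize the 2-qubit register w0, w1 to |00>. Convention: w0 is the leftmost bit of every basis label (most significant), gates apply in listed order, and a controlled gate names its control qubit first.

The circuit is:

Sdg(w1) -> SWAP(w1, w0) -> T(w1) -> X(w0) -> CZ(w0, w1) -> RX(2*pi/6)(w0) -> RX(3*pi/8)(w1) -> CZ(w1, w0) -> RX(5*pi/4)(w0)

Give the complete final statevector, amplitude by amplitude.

After the circuit, the state carries amplitude -sqrt(3)*I*sqrt(sqrt(2)/4 + 1/2)*cos(3*pi/16)/2 + I*sqrt(1/2 - sqrt(2)/4)*cos(3*pi/16)/2 on |00>, sqrt(1/2 - sqrt(2)/4)*sin(3*pi/16)/2 + sqrt(3)*sqrt(sqrt(2)/4 + 1/2)*sin(3*pi/16)/2 on |01>, -sqrt(sqrt(2)/4 + 1/2)*cos(3*pi/16)/2 - sqrt(3)*sqrt(1/2 - sqrt(2)/4)*cos(3*pi/16)/2 on |10>, -sqrt(3)*I*sqrt(1/2 - sqrt(2)/4)*sin(3*pi/16)/2 + I*sqrt(sqrt(2)/4 + 1/2)*sin(3*pi/16)/2 on |11>.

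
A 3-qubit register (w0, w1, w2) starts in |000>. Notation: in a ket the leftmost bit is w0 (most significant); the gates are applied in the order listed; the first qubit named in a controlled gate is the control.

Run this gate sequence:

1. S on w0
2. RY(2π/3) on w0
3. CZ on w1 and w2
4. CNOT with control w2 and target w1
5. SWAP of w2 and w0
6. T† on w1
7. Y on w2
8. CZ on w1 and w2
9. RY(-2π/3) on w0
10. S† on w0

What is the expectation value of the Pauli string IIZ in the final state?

In the final state, IIZ has expectation 1/2.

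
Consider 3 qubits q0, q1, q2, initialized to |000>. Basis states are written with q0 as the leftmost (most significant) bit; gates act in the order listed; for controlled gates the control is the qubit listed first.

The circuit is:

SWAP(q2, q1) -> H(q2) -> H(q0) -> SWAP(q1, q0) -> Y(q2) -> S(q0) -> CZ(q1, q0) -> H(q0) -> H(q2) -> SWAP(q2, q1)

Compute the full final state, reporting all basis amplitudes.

The resulting statevector has amplitude 0 on |000>, 0 on |001>, -I/2 on |010>, -I/2 on |011>, 0 on |100>, 0 on |101>, -I/2 on |110>, -I/2 on |111>.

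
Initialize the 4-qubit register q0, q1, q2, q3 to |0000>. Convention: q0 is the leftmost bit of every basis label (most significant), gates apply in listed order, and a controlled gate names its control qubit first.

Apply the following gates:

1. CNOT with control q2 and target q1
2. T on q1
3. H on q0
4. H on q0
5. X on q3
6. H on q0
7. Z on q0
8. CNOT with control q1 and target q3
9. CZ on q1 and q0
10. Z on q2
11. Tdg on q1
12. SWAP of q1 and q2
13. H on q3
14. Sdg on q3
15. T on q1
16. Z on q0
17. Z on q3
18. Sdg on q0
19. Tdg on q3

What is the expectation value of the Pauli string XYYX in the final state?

In the final state, XYYX has expectation 0. Key observation: the block from step 3 through step 4 cancels to the identity and can be dropped.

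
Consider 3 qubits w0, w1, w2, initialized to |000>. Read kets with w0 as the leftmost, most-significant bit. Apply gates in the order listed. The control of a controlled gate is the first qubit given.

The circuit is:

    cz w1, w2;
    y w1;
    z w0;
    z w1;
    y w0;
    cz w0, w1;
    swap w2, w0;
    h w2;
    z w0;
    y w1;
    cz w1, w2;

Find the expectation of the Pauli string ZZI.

The observable ZZI averages to 1.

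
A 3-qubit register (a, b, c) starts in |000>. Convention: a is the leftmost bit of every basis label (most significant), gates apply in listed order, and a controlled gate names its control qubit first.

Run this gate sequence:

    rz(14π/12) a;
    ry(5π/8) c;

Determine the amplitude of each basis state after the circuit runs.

The resulting statevector has amplitude -exp(5*I*pi/12)*cos(5*pi/16) on |000>, -exp(5*I*pi/12)*sin(5*pi/16) on |001>, and 0 on every other basis state.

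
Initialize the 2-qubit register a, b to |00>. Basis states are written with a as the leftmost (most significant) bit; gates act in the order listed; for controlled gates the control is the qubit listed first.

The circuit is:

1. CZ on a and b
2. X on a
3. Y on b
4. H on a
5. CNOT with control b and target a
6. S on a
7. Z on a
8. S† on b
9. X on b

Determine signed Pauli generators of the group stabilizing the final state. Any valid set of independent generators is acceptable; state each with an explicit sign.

One valid set of independent stabilizer generators is +YI, +IZ (any independent generating set of the same group is equally correct).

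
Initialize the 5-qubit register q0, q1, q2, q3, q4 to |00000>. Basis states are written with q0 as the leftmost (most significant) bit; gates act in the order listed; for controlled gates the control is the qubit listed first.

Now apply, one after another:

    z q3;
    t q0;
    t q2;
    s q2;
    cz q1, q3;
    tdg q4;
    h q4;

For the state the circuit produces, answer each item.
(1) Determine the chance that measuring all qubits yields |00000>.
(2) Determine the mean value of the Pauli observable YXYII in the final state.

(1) The probability of measuring |00000> is 1/2.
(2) In the final state, YXYII has expectation 0.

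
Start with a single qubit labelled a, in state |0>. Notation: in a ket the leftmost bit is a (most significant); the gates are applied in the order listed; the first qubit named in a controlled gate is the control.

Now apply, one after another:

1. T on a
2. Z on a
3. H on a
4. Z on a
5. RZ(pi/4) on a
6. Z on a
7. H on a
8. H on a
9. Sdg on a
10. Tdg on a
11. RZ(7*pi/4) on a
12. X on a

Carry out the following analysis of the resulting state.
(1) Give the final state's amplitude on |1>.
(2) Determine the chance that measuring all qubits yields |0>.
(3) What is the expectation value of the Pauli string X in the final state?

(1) |1> carries amplitude -sqrt(2)/2 in the final state.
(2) The probability of measuring |0> is 1/2.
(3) The expectation value of X is -sqrt(2)/2.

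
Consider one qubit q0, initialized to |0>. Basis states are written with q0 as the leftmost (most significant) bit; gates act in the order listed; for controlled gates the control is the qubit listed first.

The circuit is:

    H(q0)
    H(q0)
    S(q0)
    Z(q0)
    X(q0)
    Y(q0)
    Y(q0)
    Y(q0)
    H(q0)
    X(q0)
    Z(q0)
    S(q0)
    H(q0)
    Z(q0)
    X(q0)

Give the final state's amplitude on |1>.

The final state's coefficient on |1> equals -1/2 - I/2.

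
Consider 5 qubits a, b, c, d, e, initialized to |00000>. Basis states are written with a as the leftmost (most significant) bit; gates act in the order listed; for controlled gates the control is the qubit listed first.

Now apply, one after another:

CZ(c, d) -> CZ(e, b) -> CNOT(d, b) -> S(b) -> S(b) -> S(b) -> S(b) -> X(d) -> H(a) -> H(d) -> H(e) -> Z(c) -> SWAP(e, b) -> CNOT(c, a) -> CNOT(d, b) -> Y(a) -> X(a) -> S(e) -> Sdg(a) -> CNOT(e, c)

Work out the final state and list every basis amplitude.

The resulting statevector has amplitude sqrt(2)*I/4 on |00000>, -sqrt(2)*I/4 on |00010>, sqrt(2)*I/4 on |01000>, -sqrt(2)*I/4 on |01010>, -sqrt(2)/4 on |10000>, sqrt(2)/4 on |10010>, -sqrt(2)/4 on |11000>, sqrt(2)/4 on |11010>, and 0 on every other basis state. Key observation: gates 4-7 undo each other exactly, leaving only the rest of the circuit to track.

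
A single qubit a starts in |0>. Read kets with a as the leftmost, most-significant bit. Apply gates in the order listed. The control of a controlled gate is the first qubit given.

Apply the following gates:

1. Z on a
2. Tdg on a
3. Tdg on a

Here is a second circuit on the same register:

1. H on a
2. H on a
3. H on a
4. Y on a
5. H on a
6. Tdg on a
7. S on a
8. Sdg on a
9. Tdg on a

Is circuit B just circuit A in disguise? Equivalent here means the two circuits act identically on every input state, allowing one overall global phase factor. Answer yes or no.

No — the two circuits implement different unitaries, even allowing a global phase.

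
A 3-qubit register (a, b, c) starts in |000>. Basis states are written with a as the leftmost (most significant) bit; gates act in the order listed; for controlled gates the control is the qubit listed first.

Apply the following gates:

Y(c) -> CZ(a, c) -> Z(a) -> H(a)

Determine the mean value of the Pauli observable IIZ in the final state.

In the final state, IIZ has expectation -1.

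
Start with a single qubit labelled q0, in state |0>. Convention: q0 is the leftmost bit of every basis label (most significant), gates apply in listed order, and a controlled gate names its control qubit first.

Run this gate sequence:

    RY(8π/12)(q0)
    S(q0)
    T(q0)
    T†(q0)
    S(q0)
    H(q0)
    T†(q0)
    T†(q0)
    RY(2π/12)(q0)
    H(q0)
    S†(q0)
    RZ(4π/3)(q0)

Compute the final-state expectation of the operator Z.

In the final state, Z has expectation -sqrt(3)/4.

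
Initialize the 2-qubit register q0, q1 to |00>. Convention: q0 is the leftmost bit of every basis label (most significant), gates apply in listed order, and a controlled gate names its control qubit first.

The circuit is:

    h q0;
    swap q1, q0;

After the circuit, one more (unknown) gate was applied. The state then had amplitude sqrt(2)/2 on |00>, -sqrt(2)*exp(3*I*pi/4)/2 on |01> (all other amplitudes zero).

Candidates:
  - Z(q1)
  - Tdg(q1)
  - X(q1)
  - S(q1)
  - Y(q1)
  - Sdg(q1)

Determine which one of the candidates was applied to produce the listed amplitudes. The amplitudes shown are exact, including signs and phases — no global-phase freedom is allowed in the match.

It was Tdg(q1) that produced the state shown.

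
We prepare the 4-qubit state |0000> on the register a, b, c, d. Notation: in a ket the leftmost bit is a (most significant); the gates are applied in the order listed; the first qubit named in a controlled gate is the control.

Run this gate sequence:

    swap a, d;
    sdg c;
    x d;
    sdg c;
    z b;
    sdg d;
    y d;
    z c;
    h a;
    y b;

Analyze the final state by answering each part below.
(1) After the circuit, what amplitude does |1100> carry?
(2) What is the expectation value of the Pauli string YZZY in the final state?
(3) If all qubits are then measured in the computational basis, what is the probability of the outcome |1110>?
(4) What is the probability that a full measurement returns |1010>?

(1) The amplitude on |1100> is -sqrt(2)*I/2.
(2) The expectation value of YZZY is 0.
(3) A full measurement returns |1110> with probability 0.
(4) The probability of measuring |1010> is 0.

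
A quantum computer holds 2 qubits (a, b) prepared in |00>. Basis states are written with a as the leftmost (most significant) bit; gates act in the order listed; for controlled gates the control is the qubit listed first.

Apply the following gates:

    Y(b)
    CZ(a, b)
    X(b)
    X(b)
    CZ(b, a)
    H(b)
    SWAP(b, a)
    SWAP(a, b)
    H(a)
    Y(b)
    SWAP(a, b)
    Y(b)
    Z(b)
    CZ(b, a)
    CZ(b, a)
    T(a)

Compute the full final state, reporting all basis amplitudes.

The final amplitudes are I/2 on |00>, I/2 on |01>, exp(3*I*pi/4)/2 on |10>, exp(3*I*pi/4)/2 on |11>. Key observation: the block from step 3 through step 4 cancels to the identity and can be dropped.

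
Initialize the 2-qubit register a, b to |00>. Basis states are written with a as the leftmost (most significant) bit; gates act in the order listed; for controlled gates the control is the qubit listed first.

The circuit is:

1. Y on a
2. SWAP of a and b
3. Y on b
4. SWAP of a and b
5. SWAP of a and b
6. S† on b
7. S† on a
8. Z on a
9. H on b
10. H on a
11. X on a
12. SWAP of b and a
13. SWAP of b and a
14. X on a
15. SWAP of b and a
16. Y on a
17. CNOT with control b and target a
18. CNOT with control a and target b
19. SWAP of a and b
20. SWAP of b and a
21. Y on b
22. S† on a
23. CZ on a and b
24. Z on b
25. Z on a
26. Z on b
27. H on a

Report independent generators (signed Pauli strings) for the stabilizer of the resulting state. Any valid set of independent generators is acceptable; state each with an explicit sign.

The stabilizer group can be generated by -YZ, -ZY, among other valid generating sets.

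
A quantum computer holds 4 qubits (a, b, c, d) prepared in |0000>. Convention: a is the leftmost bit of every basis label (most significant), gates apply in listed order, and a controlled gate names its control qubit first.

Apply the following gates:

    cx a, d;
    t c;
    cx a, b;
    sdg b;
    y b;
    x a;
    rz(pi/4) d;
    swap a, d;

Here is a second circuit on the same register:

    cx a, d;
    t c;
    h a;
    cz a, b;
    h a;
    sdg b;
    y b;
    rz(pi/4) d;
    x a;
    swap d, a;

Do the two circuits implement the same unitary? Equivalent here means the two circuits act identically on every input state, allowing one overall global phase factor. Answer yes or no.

No, they are not equivalent — no single phase factor reconciles the two unitaries.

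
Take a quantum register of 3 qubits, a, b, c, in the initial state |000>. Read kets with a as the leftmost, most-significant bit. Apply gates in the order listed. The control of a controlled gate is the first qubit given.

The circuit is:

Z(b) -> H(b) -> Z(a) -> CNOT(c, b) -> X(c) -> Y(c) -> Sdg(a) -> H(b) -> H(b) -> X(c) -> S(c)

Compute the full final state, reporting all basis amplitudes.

The final amplitudes are sqrt(2)/2 on |001>, sqrt(2)/2 on |011>, and 0 on every other basis state. Key observation: gates 8-9 undo each other exactly, leaving only the rest of the circuit to track.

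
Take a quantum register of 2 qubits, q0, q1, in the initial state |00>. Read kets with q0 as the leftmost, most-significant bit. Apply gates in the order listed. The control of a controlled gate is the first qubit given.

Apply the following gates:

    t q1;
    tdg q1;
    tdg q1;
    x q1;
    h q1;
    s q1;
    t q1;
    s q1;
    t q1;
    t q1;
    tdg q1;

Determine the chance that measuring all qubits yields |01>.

A full measurement returns |01> with probability 1/2.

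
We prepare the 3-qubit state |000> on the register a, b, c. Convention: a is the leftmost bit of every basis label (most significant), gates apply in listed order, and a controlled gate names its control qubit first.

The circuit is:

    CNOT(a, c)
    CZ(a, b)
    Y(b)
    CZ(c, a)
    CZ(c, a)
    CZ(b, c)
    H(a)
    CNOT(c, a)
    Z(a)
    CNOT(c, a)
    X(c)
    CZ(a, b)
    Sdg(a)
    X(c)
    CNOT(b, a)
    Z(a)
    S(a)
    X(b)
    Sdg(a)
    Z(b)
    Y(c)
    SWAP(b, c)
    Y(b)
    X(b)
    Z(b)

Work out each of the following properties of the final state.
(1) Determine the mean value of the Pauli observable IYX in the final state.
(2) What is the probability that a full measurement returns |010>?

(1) The expectation value of IYX is 0.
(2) Outcome |010> occurs with probability 1/2.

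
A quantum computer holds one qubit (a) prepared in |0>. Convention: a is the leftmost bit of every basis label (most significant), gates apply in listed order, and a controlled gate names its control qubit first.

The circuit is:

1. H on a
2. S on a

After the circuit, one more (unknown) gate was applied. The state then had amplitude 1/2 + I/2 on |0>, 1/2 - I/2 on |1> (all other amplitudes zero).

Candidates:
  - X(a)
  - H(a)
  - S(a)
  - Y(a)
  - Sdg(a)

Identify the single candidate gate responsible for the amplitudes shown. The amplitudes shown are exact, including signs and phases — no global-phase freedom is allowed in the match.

The unique candidate consistent with the amplitudes is H(a).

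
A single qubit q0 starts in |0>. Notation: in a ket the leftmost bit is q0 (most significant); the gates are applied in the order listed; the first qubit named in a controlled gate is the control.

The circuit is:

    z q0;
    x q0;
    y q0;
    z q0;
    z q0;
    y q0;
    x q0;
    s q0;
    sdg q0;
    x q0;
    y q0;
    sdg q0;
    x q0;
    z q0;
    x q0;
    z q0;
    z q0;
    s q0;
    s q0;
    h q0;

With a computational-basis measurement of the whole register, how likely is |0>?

A full measurement returns |0> with probability 1/2.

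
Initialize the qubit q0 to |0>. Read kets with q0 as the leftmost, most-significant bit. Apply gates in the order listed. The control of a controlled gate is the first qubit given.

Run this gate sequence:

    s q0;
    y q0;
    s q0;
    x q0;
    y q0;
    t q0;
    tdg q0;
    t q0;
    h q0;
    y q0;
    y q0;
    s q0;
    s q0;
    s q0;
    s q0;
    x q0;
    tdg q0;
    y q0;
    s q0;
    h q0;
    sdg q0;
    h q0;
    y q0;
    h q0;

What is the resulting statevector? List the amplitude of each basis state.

The resulting statevector has amplitude -1/2 + exp(3*I*pi/4)/2 on |0>, -exp(I*pi/4)/2 + I/2 on |1>. Key observation: gates 12-15 undo each other exactly, leaving only the rest of the circuit to track.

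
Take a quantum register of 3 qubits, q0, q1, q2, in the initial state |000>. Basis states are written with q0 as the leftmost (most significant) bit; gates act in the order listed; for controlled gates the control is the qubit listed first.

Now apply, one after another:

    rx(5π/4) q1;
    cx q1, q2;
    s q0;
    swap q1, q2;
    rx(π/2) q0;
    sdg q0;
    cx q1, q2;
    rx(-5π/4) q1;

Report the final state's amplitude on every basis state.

The resulting statevector has amplitude sqrt(2)/2 on |000>, -sqrt(2)/2 on |100>, and 0 on every other basis state.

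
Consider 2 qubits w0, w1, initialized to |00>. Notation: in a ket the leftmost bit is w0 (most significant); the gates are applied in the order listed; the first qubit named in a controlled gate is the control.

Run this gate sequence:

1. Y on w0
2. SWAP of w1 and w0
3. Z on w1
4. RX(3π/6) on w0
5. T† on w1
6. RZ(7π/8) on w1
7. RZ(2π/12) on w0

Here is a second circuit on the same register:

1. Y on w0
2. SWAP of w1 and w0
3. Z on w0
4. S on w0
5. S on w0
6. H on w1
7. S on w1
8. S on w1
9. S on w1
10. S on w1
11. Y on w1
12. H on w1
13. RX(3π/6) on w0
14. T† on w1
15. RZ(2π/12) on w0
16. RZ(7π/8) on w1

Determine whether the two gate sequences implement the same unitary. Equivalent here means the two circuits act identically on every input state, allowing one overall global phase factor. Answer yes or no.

No, they are not equivalent — no single phase factor reconciles the two unitaries.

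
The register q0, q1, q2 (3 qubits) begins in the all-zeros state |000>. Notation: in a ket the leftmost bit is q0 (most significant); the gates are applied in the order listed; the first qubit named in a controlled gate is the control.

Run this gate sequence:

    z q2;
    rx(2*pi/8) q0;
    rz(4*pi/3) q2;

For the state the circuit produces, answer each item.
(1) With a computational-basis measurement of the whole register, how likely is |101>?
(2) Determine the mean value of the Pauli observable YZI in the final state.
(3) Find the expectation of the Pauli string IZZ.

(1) A full measurement returns |101> with probability 0.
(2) The expectation value of YZI is -sqrt(2)/2.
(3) In the final state, IZZ has expectation 1.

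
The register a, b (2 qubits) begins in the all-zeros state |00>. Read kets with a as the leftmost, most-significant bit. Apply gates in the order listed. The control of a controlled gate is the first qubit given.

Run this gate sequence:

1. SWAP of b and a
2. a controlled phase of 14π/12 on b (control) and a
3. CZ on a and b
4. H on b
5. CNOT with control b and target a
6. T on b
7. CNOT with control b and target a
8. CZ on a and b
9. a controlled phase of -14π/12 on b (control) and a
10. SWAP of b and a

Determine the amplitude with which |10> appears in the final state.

|10> carries amplitude sqrt(2)*exp(I*pi/4)/2 in the final state.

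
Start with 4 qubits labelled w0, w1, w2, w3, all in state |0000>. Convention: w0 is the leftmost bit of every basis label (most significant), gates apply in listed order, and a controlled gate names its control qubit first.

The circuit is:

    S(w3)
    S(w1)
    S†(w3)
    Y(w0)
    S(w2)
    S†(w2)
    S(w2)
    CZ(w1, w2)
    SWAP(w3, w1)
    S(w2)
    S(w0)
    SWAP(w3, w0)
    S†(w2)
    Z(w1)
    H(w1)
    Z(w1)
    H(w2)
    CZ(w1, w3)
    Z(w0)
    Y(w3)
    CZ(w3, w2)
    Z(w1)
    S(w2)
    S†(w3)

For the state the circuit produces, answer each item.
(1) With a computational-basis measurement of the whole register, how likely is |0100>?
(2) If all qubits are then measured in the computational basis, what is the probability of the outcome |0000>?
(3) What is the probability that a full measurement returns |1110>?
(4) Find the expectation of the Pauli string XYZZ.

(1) Outcome |0100> occurs with probability 1/4. Key observation: the block from step 5 through step 6 cancels to the identity and can be dropped.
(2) The probability of measuring |0000> is 1/4.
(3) The probability of measuring |1110> is 0.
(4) The expectation value of XYZZ is 0.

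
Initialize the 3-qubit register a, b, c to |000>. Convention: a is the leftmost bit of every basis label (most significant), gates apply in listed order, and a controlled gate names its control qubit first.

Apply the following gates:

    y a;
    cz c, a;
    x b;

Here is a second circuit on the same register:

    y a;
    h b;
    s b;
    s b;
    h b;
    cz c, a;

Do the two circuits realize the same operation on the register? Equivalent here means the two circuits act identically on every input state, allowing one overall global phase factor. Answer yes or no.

Yes — the two circuits implement the same unitary up to a global phase.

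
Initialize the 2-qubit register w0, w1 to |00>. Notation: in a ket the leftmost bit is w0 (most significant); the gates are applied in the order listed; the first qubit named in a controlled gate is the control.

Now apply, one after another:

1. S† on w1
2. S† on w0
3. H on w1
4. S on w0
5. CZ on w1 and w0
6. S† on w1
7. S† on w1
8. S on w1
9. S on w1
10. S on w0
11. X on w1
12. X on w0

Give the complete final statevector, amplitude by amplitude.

After the circuit, the state carries amplitude 0 on |00>, 0 on |01>, sqrt(2)/2 on |10>, sqrt(2)/2 on |11>. Key observation: gates 6-9 undo each other exactly, leaving only the rest of the circuit to track.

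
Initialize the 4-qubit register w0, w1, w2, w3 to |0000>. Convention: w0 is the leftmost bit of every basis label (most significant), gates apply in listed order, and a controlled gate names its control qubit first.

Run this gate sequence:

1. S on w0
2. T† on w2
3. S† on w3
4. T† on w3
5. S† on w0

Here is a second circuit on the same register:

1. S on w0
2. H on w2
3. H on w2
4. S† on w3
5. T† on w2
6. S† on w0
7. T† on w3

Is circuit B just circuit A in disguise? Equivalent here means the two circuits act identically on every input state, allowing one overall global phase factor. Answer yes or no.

Yes: on every input state the two circuits agree up to one overall phase factor.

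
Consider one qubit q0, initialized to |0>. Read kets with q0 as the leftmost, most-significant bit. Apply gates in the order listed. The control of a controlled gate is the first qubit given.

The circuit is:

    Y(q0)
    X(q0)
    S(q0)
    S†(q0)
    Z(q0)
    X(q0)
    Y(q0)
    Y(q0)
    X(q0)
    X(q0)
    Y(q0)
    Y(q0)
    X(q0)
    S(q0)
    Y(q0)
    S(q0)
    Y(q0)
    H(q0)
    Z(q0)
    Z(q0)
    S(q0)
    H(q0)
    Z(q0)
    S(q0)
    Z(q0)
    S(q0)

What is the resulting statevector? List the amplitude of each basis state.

The resulting statevector has amplitude -1/2 - I/2 on |0>, 1/2 - I/2 on |1>. Key observation: the block from step 6 through step 13 cancels to the identity and can be dropped.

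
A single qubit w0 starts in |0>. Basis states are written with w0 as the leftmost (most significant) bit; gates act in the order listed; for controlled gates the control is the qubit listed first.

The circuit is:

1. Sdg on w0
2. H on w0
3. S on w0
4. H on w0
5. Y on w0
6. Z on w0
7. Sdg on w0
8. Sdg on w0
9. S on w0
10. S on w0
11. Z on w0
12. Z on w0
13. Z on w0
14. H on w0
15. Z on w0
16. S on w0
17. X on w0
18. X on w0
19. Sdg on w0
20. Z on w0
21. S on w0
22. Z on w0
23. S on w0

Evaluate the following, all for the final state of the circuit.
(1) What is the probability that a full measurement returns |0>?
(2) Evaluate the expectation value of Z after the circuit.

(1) A full measurement returns |0> with probability 1/2. Key observation: gates 15-20 undo each other exactly, leaving only the rest of the circuit to track.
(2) The expectation value of Z is 0.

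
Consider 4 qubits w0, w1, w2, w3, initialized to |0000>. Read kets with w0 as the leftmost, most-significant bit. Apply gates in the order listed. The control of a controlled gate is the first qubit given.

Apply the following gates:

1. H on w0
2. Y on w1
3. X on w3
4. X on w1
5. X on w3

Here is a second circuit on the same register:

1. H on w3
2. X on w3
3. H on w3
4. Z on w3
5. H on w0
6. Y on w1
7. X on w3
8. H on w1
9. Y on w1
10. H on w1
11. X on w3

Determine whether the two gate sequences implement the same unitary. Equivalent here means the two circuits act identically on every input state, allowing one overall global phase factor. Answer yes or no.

No — the two circuits implement different unitaries, even allowing a global phase.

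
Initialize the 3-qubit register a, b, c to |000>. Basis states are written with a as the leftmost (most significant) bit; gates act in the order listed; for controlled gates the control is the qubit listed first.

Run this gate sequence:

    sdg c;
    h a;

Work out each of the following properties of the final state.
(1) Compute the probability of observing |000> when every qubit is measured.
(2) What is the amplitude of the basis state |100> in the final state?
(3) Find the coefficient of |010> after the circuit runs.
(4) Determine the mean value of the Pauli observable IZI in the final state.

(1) Outcome |000> occurs with probability 1/2.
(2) The final state's coefficient on |100> equals sqrt(2)/2.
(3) The amplitude on |010> is 0.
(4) In the final state, IZI has expectation 1.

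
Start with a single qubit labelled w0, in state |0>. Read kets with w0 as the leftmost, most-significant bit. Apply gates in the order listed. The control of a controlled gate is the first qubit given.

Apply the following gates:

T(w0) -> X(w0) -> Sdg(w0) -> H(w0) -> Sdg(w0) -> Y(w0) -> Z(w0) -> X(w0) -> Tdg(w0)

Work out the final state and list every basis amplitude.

The final amplitudes are -sqrt(2)/2 on |0>, -sqrt(2)*exp(I*pi/4)/2 on |1>.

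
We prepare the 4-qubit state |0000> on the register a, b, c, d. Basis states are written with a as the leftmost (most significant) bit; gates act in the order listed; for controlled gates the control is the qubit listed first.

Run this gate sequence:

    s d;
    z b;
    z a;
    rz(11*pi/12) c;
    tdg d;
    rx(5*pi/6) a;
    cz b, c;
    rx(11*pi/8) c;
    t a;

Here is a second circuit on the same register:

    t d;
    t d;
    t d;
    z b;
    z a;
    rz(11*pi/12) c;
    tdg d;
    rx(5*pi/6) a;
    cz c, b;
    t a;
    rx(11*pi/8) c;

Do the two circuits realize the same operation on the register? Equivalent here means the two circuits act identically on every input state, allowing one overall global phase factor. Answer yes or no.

No — the two circuits implement different unitaries, even allowing a global phase.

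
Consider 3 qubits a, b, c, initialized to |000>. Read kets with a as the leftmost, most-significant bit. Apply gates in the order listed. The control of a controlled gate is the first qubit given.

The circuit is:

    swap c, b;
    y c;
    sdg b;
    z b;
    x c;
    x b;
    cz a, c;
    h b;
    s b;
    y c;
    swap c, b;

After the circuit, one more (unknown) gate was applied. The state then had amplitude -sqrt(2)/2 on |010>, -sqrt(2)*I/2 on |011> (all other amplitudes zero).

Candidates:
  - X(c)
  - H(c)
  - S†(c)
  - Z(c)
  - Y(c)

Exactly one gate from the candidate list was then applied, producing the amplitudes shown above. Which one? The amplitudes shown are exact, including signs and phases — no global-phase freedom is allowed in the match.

It was Z(c) that produced the state shown.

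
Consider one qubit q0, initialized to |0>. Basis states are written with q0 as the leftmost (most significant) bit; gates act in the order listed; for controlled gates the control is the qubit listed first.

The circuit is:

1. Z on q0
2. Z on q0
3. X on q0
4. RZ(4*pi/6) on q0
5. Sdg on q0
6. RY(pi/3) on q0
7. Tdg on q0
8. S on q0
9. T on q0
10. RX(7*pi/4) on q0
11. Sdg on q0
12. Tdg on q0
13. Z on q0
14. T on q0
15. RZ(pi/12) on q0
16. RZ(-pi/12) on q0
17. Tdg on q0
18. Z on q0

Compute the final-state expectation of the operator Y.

The expectation value of Y is 1/4 + sqrt(3)/4. Key observation: the block from step 13 through step 18 cancels to the identity and can be dropped.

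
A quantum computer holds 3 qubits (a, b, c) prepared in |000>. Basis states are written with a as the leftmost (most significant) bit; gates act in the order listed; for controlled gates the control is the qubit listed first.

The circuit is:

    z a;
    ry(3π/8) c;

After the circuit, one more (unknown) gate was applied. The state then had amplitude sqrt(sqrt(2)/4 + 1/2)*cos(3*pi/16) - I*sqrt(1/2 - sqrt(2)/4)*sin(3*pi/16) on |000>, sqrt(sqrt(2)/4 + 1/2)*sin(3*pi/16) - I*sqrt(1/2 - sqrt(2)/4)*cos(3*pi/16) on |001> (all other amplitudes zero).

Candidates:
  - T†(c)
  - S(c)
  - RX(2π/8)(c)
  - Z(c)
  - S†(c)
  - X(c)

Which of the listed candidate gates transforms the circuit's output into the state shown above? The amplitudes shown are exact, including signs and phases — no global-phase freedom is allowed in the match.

It was RX(2π/8)(c) that produced the state shown.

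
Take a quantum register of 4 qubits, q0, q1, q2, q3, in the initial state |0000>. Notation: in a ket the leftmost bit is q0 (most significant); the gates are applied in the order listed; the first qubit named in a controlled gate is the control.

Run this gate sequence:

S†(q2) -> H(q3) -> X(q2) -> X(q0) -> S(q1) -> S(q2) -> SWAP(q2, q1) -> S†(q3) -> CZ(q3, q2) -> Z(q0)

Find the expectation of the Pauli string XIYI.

The expectation value of XIYI is 0.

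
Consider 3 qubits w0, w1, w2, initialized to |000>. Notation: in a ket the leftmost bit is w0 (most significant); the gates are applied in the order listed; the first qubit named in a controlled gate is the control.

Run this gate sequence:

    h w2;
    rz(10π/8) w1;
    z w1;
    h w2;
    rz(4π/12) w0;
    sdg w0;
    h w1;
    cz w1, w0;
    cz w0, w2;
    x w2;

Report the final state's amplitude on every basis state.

After the circuit, the state carries amplitude -sqrt(2)*exp(5*I*pi/24)/2 on |001>, -sqrt(2)*exp(5*I*pi/24)/2 on |011>, and 0 on every other basis state.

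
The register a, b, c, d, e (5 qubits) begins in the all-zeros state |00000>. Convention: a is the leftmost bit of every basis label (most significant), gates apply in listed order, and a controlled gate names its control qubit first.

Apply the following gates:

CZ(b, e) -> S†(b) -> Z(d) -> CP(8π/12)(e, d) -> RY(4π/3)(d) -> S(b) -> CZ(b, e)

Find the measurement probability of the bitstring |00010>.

Outcome |00010> occurs with probability 3/4.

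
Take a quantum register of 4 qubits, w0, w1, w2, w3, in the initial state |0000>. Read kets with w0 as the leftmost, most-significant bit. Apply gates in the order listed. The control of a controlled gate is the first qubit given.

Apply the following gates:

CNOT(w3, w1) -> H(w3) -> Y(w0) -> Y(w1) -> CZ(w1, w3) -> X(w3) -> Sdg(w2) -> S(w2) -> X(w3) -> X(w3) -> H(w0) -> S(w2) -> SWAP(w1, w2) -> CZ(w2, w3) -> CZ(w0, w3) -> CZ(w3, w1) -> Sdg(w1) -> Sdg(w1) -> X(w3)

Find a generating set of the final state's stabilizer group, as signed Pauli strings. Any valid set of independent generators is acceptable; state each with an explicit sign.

One valid set of independent stabilizer generators is +XIIZ, +ZIIX, +IZII, -IIZI (any independent generating set of the same group is equally correct).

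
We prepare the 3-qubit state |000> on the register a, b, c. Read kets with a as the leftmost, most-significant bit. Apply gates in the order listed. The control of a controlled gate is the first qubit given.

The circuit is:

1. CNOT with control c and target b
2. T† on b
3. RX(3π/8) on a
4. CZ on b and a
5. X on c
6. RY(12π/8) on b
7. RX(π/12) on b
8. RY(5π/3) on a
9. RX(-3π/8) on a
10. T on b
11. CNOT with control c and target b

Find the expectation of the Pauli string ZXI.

The observable ZXI averages to -3*sqrt(2)/8 - 1/8.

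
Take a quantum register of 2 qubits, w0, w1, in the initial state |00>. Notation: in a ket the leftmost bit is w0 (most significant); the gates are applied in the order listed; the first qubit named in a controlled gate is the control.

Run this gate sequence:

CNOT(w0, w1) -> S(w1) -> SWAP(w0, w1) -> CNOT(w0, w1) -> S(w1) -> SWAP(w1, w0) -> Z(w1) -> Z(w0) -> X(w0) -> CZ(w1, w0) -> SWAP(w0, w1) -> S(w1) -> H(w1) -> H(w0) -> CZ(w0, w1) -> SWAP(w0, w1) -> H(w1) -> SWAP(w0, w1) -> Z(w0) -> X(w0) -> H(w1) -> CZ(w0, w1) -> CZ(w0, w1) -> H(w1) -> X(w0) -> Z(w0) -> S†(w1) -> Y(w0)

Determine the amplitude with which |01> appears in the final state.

The amplitude on |01> is sqrt(2)*I/2. Key observation: steps 19-26 multiply out to the identity, so the circuit reduces to the remaining gates.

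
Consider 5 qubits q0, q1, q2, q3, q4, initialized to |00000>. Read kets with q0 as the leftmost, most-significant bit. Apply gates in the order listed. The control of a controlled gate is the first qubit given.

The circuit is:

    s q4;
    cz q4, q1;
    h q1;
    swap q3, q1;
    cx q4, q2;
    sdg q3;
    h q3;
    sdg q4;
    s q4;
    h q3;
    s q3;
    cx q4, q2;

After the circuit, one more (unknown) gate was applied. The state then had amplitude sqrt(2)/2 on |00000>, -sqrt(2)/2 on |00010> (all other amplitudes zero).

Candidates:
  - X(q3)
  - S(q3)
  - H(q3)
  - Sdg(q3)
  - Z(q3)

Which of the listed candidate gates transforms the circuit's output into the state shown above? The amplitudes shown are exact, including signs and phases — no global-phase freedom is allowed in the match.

The unique candidate consistent with the amplitudes is Z(q3). Key observation: gates 5-12 undo each other exactly, leaving only the rest of the circuit to track.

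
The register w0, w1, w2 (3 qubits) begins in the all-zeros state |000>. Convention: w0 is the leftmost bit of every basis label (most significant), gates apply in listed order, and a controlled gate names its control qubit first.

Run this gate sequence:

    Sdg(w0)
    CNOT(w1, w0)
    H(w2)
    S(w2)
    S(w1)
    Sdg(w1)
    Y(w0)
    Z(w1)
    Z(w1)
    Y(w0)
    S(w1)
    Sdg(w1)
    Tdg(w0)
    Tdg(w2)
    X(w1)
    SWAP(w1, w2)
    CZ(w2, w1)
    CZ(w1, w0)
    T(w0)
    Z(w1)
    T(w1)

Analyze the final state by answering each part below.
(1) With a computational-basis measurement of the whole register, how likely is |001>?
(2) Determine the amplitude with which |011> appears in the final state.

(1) Outcome |001> occurs with probability 1/2. Key observation: the block from step 5 through step 12 cancels to the identity and can be dropped.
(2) The amplitude on |011> is sqrt(2)*I/2.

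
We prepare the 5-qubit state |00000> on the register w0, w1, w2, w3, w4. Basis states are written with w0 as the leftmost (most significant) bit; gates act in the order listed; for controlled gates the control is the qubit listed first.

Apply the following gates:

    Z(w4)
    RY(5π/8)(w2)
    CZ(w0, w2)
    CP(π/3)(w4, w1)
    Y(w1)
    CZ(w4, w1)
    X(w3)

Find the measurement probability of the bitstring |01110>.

A full measurement returns |01110> with probability sin(5*pi/16)**2.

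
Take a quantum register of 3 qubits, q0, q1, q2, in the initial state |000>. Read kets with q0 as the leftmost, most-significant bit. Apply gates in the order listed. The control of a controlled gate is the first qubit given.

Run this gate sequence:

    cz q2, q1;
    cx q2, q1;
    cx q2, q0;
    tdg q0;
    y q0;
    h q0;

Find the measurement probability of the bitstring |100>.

The probability of measuring |100> is 1/2.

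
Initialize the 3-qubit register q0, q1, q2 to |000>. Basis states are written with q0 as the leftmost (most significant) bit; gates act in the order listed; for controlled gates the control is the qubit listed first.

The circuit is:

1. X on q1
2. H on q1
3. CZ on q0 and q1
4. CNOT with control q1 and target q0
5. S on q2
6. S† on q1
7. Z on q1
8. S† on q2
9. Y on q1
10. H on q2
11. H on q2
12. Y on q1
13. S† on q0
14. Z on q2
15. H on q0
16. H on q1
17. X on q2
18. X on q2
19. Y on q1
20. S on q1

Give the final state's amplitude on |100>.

The amplitude on |100> is 0. Key observation: gates 9-12 undo each other exactly, leaving only the rest of the circuit to track.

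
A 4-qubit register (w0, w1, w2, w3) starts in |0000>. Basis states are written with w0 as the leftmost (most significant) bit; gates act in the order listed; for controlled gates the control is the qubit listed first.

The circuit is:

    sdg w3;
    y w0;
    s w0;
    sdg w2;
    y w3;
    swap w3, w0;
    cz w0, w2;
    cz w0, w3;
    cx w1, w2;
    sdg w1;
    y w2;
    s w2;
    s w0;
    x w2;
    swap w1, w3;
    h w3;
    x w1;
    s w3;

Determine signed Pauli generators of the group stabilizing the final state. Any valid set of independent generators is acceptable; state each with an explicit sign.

The stabilizer group can be generated by +IIIY, -ZIII, +IZII, +IIZI, among other valid generating sets.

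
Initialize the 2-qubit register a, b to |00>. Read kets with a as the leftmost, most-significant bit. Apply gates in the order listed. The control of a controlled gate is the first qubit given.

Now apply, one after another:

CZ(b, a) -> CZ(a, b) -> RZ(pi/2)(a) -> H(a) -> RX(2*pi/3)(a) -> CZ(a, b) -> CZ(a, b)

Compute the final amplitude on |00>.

The final state's coefficient on |00> equals (-sqrt(2) + sqrt(6)*I)*exp(3*I*pi/4)/4. Key observation: the block from step 6 through step 7 cancels to the identity and can be dropped.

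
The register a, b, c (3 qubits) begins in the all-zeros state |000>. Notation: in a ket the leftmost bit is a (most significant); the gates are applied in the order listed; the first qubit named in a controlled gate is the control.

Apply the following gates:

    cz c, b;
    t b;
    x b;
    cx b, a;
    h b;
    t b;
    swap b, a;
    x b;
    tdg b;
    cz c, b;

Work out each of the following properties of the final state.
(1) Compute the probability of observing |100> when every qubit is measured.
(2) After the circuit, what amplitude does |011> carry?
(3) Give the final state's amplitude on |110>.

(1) A full measurement returns |100> with probability 1/2.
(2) The final state's coefficient on |011> equals 0.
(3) The final state's coefficient on |110> equals 0.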